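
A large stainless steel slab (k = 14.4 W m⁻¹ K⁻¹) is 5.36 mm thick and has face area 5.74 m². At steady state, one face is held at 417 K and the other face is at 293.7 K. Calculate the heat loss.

Q = 1900 kW

Q = kA·ΔT/L = 14.4 × 5.74 × |417 K − 293.7 K| / 0.00536 = 1.90×10^6 W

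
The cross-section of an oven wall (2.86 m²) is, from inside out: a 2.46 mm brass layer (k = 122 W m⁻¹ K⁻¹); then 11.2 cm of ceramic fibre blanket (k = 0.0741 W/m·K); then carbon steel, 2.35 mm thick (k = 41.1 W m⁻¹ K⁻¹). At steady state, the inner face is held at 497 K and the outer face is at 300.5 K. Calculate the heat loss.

Q = 372 W

Series thermal resistances, inner to outer:
  R_brass = L/(kA) = 0.00246/(122·2.86) = 7.050×10^-6 K/W
  R_ceramic fibre blanket = L/(kA) = 0.112/(0.0741·2.86) = 0.5285 K/W
  R_carbon steel = L/(kA) = 0.00235/(41.1·2.86) = 1.999×10^-5 K/W
ΣR = 7.050×10^-6 + 0.5285 + 1.999×10^-5 = 0.5285 K/W
Q = ΔT/ΣR = (497 K − 300.5 K)/0.5285 = 372 W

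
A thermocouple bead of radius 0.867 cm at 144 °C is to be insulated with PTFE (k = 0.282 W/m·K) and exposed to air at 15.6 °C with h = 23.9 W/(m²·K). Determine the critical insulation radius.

r_cr = 2.36 cm

For a sphere, r_cr = 2k_ins/h = 2·0.282/23.9 = 0.0236 m = 2.36 cm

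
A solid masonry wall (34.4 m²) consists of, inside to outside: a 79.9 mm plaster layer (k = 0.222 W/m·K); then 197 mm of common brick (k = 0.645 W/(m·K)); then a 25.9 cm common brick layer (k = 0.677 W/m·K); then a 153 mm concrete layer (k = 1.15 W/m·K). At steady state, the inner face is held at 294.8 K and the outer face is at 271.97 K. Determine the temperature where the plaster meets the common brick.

T = 287.8 K

Series thermal resistances, inner to outer:
  R_plaster = L/(kA) = 0.0799/(0.222·34.4) = 0.01046 K/W
  R_common brick = L/(kA) = 0.197/(0.645·34.4) = 0.008879 K/W
  R_common brick = L/(kA) = 0.259/(0.677·34.4) = 0.01112 K/W
  R_concrete = L/(kA) = 0.153/(1.15·34.4) = 0.003868 K/W
ΣR = 0.01046 + 0.008879 + 0.01112 + 0.003868 = 0.03433 K/W
Q = ΔT/ΣR = (294.8 K − 271.97 K)/0.03433 = 665.0 W
From the inner boundary to the plaster/common brick interface, ΣR_partial = 0.01046 K/W.
T_interface = T_in − Q·ΣR_partial = 294.8 K − (665.0)(0.01046) = 287.8 K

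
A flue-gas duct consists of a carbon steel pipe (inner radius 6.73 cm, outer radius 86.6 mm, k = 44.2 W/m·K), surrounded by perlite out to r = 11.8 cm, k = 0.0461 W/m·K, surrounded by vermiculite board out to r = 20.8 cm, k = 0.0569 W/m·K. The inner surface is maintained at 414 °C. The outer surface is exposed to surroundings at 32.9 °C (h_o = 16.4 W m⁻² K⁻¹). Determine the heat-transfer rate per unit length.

Resistance network (inner→outer):
  R'_carbon steel = ln(0.0866/0.0673)/(2πk) = 0.2521/(2π·44.2) = 9.079×10^-4 m·K/W
  R'_perlite = ln(0.118/0.0866)/(2πk) = 0.3094/(2π·0.0461) = 1.068 m·K/W
  R'_vermiculite board = ln(0.208/0.118)/(2πk) = 0.5669/(2π·0.0569) = 1.586 m·K/W
  R'_conv,out = 1/(2πr h) = 1/(2π·0.208·16.4) = 0.04666 m·K/W
ΣR = 9.079×10^-4 + 1.068 + 1.586 + 0.04666 = 2.702 m·K/W
Q' = ΔT/ΣR = (414 °C − 32.9 °C)/2.702 = 141 W/m

Q' = 141 W/m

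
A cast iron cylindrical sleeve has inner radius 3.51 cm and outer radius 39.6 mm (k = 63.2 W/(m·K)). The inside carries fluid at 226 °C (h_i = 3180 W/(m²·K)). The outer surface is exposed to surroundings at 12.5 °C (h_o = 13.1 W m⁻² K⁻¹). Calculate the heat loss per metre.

Q' = 692 W/m

Series thermal resistances, inner to outer:
  R'_conv,in = 1/(2πr h) = 1/(2π·0.0351·3180) = 0.001426 m·K/W
  R'_cast iron = ln(0.0396/0.0351)/(2πk) = 0.1206/(2π·63.2) = 3.038×10^-4 m·K/W
  R'_conv,out = 1/(2πr h) = 1/(2π·0.0396·13.1) = 0.3068 m·K/W
ΣR = 0.001426 + 3.038×10^-4 + 0.3068 = 0.3085 m·K/W
Q' = ΔT/ΣR = (226 °C − 12.5 °C)/0.3085 = 692 W/m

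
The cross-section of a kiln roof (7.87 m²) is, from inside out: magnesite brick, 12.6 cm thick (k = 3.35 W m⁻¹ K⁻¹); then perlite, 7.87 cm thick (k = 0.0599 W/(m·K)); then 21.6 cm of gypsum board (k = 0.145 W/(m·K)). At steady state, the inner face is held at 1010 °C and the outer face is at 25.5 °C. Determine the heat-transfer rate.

Q = 2.73 kW

Resistance network (inner→outer):
  R_magnesite brick = L/(kA) = 0.126/(3.35·7.87) = 0.004779 K/W
  R_perlite = L/(kA) = 0.0787/(0.0599·7.87) = 0.1669 K/W
  R_gypsum board = L/(kA) = 0.216/(0.145·7.87) = 0.1893 K/W
ΣR = 0.004779 + 0.1669 + 0.1893 = 0.3610 K/W
Q = ΔT/ΣR = (1010 °C − 25.5 °C)/0.3610 = 2730 W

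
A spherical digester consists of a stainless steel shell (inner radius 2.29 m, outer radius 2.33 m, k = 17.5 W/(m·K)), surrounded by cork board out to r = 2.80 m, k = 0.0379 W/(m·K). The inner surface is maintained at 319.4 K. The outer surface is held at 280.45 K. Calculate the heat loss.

Series thermal resistances, inner to outer:
  R_stainless steel = (1/2.29 − 1/2.33)/(4πk) = 0.007497/(4π·17.5) = 3.409×10^-5 K/W
  R_cork board = (1/2.33 − 1/2.80)/(4πk) = 0.07204/(4π·0.0379) = 0.1513 K/W
ΣR = 3.409×10^-5 + 0.1513 = 0.1513 K/W
Q = ΔT/ΣR = (319.4 K − 280.45 K)/0.1513 = 257 W

Q = 257 W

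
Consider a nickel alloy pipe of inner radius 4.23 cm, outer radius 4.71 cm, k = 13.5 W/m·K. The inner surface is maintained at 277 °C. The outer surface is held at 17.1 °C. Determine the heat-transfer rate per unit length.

Q' = 205 kW/m

Q' = 2πk·ΔT/ln(r₂/r₁) = 2π × 13.5 × 259.9 / ln(0.0471/0.0423) = 2.05×10^5 W/m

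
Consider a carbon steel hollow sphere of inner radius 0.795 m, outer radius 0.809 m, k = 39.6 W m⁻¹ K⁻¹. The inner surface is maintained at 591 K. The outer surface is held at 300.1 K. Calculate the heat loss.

Q = 6650 kW

Q = 4πk·ΔT/(1/r₁ − 1/r₂) = 4π × 39.6 × 290.9 / (1/0.795 − 1/0.809) = 6.65×10^6 W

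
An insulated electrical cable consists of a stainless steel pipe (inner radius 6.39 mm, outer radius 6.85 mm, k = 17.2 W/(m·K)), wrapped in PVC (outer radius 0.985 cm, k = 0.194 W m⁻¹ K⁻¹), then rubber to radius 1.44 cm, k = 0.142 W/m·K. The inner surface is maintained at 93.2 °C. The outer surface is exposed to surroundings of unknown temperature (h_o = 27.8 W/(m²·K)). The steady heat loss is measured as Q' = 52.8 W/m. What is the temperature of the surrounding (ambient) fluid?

Series resistances:
  R'_stainless steel = ln(0.00685/0.00639)/(2πk) = 0.06951/(2π·17.2) = 6.432×10^-4 m·K/W
  R'_PVC = ln(0.00985/0.00685)/(2πk) = 0.3632/(2π·0.194) = 0.2980 m·K/W
  R'_rubber = ln(0.0144/0.00985)/(2πk) = 0.3798/(2π·0.142) = 0.4256 m·K/W
  R'_conv,out = 1/(2πr h) = 1/(2π·0.0144·27.8) = 0.3976 m·K/W
ΣR = 1.122 m·K/W
ΔT = Q'·ΣR = 52.8 × 1.122 = 59.24 K
Heat flows outward, so T_out = T_in − ΔT = 93.2 − 59.24 = 34.0 °C

T_out = 34.0 °C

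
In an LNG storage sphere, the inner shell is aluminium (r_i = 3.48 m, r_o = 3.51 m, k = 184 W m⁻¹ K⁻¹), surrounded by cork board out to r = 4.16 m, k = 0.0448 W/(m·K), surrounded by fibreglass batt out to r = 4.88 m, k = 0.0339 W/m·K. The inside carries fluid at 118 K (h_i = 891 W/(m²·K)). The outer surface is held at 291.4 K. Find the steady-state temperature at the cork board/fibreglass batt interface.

T = 202.5 K

Resistance network (inner→outer):
  R_conv,in = 1/(4πr²h) = 1/(4π·3.48²·891) = 7.375×10^-6 K/W
  R_aluminium = (1/3.48 − 1/3.51)/(4πk) = 0.002456/(4π·184) = 1.062×10^-6 K/W
  R_cork board = (1/3.51 − 1/4.16)/(4πk) = 0.04452/(4π·0.0448) = 0.07907 K/W
  R_fibreglass batt = (1/4.16 − 1/4.88)/(4πk) = 0.03547/(4π·0.0339) = 0.08325 K/W
ΣR = 7.375×10^-6 + 1.062×10^-6 + 0.07907 + 0.08325 = 0.1623 K/W
Q = ΔT/ΣR = (118 K − 291.4 K)/0.1623 = -1068 W
From the inner boundary to the cork board/fibreglass batt interface, ΣR_partial = 0.07908 K/W.
T_interface = T_in − Q·ΣR_partial = 118 K − (-1068)(0.07908) = 202.5 K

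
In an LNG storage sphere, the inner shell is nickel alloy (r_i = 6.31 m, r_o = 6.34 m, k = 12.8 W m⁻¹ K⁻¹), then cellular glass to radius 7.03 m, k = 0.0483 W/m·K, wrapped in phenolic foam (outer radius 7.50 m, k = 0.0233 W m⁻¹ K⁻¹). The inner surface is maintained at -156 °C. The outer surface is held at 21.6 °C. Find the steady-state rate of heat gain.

Q = 3170 W

Treat each layer as a resistance in series:
  R_nickel alloy = (1/6.31 − 1/6.34)/(4πk) = 7.499×10^-4/(4π·12.8) = 4.662×10^-6 K/W
  R_cellular glass = (1/6.34 − 1/7.03)/(4πk) = 0.01548/(4π·0.0483) = 0.02551 K/W
  R_phenolic foam = (1/7.03 − 1/7.50)/(4πk) = 0.008914/(4π·0.0233) = 0.03044 K/W
ΣR = 4.662×10^-6 + 0.02551 + 0.03044 = 0.05595 K/W
Q = ΔT/ΣR = (-156 °C − 21.6 °C)/0.05595 = -3170 W
(Negative Q ⇒ heat flows inward; heat gain = 3170 W.)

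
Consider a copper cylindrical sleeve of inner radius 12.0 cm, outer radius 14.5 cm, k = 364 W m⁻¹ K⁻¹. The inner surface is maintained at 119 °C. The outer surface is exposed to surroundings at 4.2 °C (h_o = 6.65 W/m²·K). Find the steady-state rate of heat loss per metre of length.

Treat each layer as a resistance in series:
  R'_copper = ln(0.145/0.120)/(2πk) = 0.1892/(2π·364) = 8.274×10^-5 m·K/W
  R'_conv,out = 1/(2πr h) = 1/(2π·0.145·6.65) = 0.1651 m·K/W
ΣR = 8.274×10^-5 + 0.1651 = 0.1652 m·K/W
Q' = ΔT/ΣR = (119 °C − 4.2 °C)/0.1652 = 695 W/m

Q' = 695 W/m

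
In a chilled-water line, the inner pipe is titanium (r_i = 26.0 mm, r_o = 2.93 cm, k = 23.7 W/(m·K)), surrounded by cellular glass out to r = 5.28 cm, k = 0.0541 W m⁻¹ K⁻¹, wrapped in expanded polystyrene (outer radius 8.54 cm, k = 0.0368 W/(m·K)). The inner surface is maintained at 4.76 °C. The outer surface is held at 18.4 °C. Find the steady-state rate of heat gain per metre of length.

Q' = 3.58 W/m

Treat each layer as a resistance in series:
  R'_titanium = ln(0.0293/0.0260)/(2πk) = 0.1195/(2π·23.7) = 8.024×10^-4 m·K/W
  R'_cellular glass = ln(0.0528/0.0293)/(2πk) = 0.5889/(2π·0.0541) = 1.733 m·K/W
  R'_expanded polystyrene = ln(0.0854/0.0528)/(2πk) = 0.4808/(2π·0.0368) = 2.080 m·K/W
ΣR = 8.024×10^-4 + 1.733 + 2.080 = 3.814 m·K/W
Q' = ΔT/ΣR = (4.76 °C − 18.4 °C)/3.814 = -3.58 W/m
(Negative Q' ⇒ heat flows inward; heat gain = 3.58 W/m.)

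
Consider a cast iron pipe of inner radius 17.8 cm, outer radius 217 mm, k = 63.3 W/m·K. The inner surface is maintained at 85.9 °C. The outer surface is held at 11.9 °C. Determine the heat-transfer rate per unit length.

Q' = 2πk·ΔT/ln(r₂/r₁) = 2π × 63.3 × 74 / ln(0.217/0.178) = 1.49×10^5 W/m

Q' = 1.49×10^5 W/m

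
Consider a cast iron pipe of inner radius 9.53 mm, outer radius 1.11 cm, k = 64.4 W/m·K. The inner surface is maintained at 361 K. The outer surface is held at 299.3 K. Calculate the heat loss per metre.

Q' = 2πk·ΔT/ln(r₂/r₁) = 2π × 64.4 × 61.7 / ln(0.0111/0.00953) = 1.64×10^5 W/m

Q' = 164 kW/m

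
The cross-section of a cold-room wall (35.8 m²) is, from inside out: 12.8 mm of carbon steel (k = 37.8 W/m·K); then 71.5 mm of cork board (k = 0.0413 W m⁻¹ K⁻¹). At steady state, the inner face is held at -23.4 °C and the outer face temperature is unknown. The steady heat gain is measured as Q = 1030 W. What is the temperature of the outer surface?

Sum the resistances:
  R_carbon steel = L/(kA) = 0.0128/(37.8·35.8) = 9.459×10^-6 K/W
  R_cork board = L/(kA) = 0.0715/(0.0413·35.8) = 0.04836 K/W
ΣR = 0.04837 K/W
ΔT = Q·ΣR = 1030 × 0.04837 = 49.82 K
Heat flows inward, so T_out = T_in + ΔT = -23.4 + 49.82 = 26.4 °C

T_out = 26.4 °C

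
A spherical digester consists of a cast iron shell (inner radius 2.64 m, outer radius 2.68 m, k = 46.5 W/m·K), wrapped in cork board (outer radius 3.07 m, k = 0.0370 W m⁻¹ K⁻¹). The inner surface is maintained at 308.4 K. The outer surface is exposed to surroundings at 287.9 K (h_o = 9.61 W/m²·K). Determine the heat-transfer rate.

Treat each layer as a resistance in series:
  R_cast iron = (1/2.64 − 1/2.68)/(4πk) = 0.005654/(4π·46.5) = 9.675×10^-6 K/W
  R_cork board = (1/2.68 − 1/3.07)/(4πk) = 0.04740/(4π·0.0370) = 0.1019 K/W
  R_conv,out = 1/(4πr²h) = 1/(4π·3.07²·9.61) = 8.786×10^-4 K/W
ΣR = 9.675×10^-6 + 0.1019 + 8.786×10^-4 = 0.1028 K/W
Q = ΔT/ΣR = (308.4 K − 287.9 K)/0.1028 = 199 W

Q = 199 W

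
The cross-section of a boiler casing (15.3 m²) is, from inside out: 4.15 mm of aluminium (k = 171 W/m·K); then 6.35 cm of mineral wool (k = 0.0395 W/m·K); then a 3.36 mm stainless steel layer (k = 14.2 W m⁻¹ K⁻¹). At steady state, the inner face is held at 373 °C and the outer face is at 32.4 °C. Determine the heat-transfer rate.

Q = 3.24 kW

Treat each layer as a resistance in series:
  R_aluminium = L/(kA) = 0.00415/(171·15.3) = 1.586×10^-6 K/W
  R_mineral wool = L/(kA) = 0.0635/(0.0395·15.3) = 0.1051 K/W
  R_stainless steel = L/(kA) = 0.00336/(14.2·15.3) = 1.547×10^-5 K/W
ΣR = 1.586×10^-6 + 0.1051 + 1.547×10^-5 = 0.1051 K/W
Q = ΔT/ΣR = (373 °C − 32.4 °C)/0.1051 = 3240 W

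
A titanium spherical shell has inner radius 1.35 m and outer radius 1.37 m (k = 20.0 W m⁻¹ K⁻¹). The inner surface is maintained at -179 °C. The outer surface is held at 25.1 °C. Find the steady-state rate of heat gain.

Q = 4πk·ΔT/(1/r₁ − 1/r₂) = 4π × 20.0 × 204.1 / (1/1.35 − 1/1.37) = 4.74×10^6 W

Q = 4.74×10^6 W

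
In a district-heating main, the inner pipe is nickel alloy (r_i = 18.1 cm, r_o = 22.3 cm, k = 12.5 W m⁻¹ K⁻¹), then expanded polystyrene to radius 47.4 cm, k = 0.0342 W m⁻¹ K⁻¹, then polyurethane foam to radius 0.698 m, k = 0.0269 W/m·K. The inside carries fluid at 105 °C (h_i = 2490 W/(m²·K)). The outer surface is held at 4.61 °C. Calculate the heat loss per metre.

Q' = 17.3 W/m

Treat each layer as a resistance in series:
  R'_conv,in = 1/(2πr h) = 1/(2π·0.181·2490) = 3.531×10^-4 m·K/W
  R'_nickel alloy = ln(0.223/0.181)/(2πk) = 0.2087/(2π·12.5) = 0.002657 m·K/W
  R'_expanded polystyrene = ln(0.474/0.223)/(2πk) = 0.7540/(2π·0.0342) = 3.509 m·K/W
  R'_polyurethane foam = ln(0.698/0.474)/(2πk) = 0.3870/(2π·0.0269) = 2.290 m·K/W
ΣR = 3.531×10^-4 + 0.002657 + 3.509 + 2.290 = 5.802 m·K/W
Q' = ΔT/ΣR = (105 °C − 4.61 °C)/5.802 = 17.3 W/m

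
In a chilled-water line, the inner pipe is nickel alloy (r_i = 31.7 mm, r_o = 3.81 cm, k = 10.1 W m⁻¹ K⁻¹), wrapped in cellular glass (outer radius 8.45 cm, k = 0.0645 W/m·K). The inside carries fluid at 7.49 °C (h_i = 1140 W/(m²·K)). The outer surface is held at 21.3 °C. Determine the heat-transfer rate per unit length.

Series thermal resistances, inner to outer:
  R'_conv,in = 1/(2πr h) = 1/(2π·0.0317·1140) = 0.004404 m·K/W
  R'_nickel alloy = ln(0.0381/0.0317)/(2πk) = 0.1839/(2π·10.1) = 0.002898 m·K/W
  R'_cellular glass = ln(0.0845/0.0381)/(2πk) = 0.7965/(2π·0.0645) = 1.965 m·K/W
ΣR = 0.004404 + 0.002898 + 1.965 = 1.972 m·K/W
Q' = ΔT/ΣR = (7.49 °C − 21.3 °C)/1.972 = -7.00 W/m
(Negative Q' ⇒ heat flows inward; heat gain = 7.00 W/m.)

Q' = 7.00 W/m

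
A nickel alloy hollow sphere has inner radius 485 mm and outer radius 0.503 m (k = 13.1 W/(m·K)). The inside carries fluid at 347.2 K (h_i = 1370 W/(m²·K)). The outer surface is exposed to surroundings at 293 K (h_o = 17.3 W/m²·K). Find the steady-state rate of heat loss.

Q = 2.87 kW

Series thermal resistances, inner to outer:
  R_conv,in = 1/(4πr²h) = 1/(4π·0.485²·1370) = 2.469×10^-4 K/W
  R_nickel alloy = (1/0.485 − 1/0.503)/(4πk) = 0.07378/(4π·13.1) = 4.482×10^-4 K/W
  R_conv,out = 1/(4πr²h) = 1/(4π·0.503²·17.3) = 0.01818 K/W
ΣR = 2.469×10^-4 + 4.482×10^-4 + 0.01818 = 0.01888 K/W
Q = ΔT/ΣR = (347.2 K − 293 K)/0.01888 = 2870 W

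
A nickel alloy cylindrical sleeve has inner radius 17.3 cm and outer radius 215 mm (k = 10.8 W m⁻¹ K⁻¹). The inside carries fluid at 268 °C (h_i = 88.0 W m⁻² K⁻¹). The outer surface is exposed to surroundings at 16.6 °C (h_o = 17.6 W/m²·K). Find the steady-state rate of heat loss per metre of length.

Q' = 4.51 kW/m

Treat each layer as a resistance in series:
  R'_conv,in = 1/(2πr h) = 1/(2π·0.173·88.0) = 0.01045 m·K/W
  R'_nickel alloy = ln(0.215/0.173)/(2πk) = 0.2173/(2π·10.8) = 0.003203 m·K/W
  R'_conv,out = 1/(2πr h) = 1/(2π·0.215·17.6) = 0.04206 m·K/W
ΣR = 0.01045 + 0.003203 + 0.04206 = 0.05571 m·K/W
Q' = ΔT/ΣR = (268 °C − 16.6 °C)/0.05571 = 4510 W/m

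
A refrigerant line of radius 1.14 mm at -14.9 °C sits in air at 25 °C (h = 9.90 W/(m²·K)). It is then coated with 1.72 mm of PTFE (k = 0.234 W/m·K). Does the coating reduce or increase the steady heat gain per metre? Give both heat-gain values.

increases: 2.83 → 6.39 W/m

Critical radius for a cylinder: r_cr = k/h = 0.0236 m = 2.36 cm.
Outer radius after coating: r₂ = 0.00114 + 0.00172 = 0.00286 m.
Since r₁ < r_cr and r₂ ≤ r_cr, the coating moves toward the maximum at r_cr — heat gain rises.
Bare: R = 1/(2πr₁h) = 14.10 m·K/W; Q = 39.9/14.10 = 2.83 W/m.
Coated: R = R_cond + R_conv = 6.247 m·K/W; Q = 39.9/6.247 = 6.39 W/m.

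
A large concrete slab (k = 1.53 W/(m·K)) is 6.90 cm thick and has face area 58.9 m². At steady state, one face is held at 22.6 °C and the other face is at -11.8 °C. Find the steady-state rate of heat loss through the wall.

Q = kA·ΔT/L = 1.53 × 58.9 × |22.6 °C − -11.8 °C| / 0.0690 = 44900 W

Q = 44.9 kW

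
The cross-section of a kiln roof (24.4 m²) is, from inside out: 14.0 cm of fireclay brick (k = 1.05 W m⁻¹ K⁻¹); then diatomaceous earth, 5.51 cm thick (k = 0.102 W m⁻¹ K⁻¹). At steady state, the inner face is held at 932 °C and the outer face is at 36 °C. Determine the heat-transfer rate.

Q = 32.5 kW

Treat each layer as a resistance in series:
  R_fireclay brick = L/(kA) = 0.140/(1.05·24.4) = 0.005464 K/W
  R_diatomaceous earth = L/(kA) = 0.0551/(0.102·24.4) = 0.02214 K/W
ΣR = 0.005464 + 0.02214 = 0.02760 K/W
Q = ΔT/ΣR = (932 °C − 36 °C)/0.02760 = 32500 W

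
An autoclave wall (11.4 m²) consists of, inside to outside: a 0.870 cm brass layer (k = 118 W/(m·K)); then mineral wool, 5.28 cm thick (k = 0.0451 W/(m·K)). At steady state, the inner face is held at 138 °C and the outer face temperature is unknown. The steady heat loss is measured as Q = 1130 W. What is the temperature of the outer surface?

Series resistances:
  R_brass = L/(kA) = 0.00870/(118·11.4) = 6.467×10^-6 K/W
  R_mineral wool = L/(kA) = 0.0528/(0.0451·11.4) = 0.1027 K/W
ΣR = 0.1027 K/W
ΔT = Q·ΣR = 1130 × 0.1027 = 116.1 K
Heat flows outward, so T_out = T_in − ΔT = 138 − 116.1 = 21.9 °C

T_out = 21.9 °C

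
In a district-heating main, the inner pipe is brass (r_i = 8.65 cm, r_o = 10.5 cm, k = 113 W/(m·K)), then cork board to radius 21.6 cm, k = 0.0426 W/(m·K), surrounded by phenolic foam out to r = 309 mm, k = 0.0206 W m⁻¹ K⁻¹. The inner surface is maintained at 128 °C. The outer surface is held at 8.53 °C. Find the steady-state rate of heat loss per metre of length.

Series thermal resistances, inner to outer:
  R'_brass = ln(0.105/0.0865)/(2πk) = 0.1938/(2π·113) = 2.730×10^-4 m·K/W
  R'_cork board = ln(0.216/0.105)/(2πk) = 0.7213/(2π·0.0426) = 2.695 m·K/W
  R'_phenolic foam = ln(0.309/0.216)/(2πk) = 0.3581/(2π·0.0206) = 2.766 m·K/W
ΣR = 2.730×10^-4 + 2.695 + 2.766 = 5.461 m·K/W
Q' = ΔT/ΣR = (128 °C − 8.53 °C)/5.461 = 21.9 W/m

Q' = 21.9 W/m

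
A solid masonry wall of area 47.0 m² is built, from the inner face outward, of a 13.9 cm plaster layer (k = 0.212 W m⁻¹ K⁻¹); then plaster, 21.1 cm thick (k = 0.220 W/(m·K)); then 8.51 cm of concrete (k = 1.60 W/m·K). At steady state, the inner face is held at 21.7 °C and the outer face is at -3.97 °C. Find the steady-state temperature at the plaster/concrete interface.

Series thermal resistances, inner to outer:
  R_plaster = L/(kA) = 0.139/(0.212·47.0) = 0.01395 K/W
  R_plaster = L/(kA) = 0.211/(0.220·47.0) = 0.02041 K/W
  R_concrete = L/(kA) = 0.0851/(1.60·47.0) = 0.001132 K/W
ΣR = 0.01395 + 0.02041 + 0.001132 = 0.03549 K/W
Q = ΔT/ΣR = (21.7 °C − -3.97 °C)/0.03549 = 723.3 W
From the inner boundary to the plaster/concrete interface, ΣR_partial = 0.03436 K/W.
T_interface = T_in − Q·ΣR_partial = 21.7 °C − (723.3)(0.03436) = -3.15 °C

T = -3.15 °C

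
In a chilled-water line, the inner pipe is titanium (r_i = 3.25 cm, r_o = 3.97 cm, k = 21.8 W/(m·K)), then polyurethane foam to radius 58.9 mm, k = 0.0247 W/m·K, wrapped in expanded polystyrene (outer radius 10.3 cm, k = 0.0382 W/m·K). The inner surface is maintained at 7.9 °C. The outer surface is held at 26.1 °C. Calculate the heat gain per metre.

Resistance network (inner→outer):
  R'_titanium = ln(0.0397/0.0325)/(2πk) = 0.2001/(2π·21.8) = 0.001461 m·K/W
  R'_polyurethane foam = ln(0.0589/0.0397)/(2πk) = 0.3945/(2π·0.0247) = 2.542 m·K/W
  R'_expanded polystyrene = ln(0.103/0.0589)/(2πk) = 0.5589/(2π·0.0382) = 2.329 m·K/W
ΣR = 0.001461 + 2.542 + 2.329 = 4.872 m·K/W
Q' = ΔT/ΣR = (7.9 °C − 26.1 °C)/4.872 = -3.74 W/m
(Negative Q' ⇒ heat flows inward; heat gain = 3.74 W/m.)

Q' = 3.74 W/m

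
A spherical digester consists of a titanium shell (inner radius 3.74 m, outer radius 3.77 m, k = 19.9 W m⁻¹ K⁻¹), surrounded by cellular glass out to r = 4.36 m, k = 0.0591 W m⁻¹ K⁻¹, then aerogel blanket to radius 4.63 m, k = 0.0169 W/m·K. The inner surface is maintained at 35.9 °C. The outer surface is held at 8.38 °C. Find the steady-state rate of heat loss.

Resistance network (inner→outer):
  R_titanium = (1/3.74 − 1/3.77)/(4πk) = 0.002128/(4π·19.9) = 8.508×10^-6 K/W
  R_cellular glass = (1/3.77 − 1/4.36)/(4πk) = 0.03589/(4π·0.0591) = 0.04833 K/W
  R_aerogel blanket = (1/4.36 − 1/4.63)/(4πk) = 0.01338/(4π·0.0169) = 0.06298 K/W
ΣR = 8.508×10^-6 + 0.04833 + 0.06298 = 0.1113 K/W
Q = ΔT/ΣR = (35.9 °C − 8.38 °C)/0.1113 = 247 W

Q = 247 W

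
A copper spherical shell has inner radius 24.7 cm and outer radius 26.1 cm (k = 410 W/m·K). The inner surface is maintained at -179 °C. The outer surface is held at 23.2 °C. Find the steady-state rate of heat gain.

Q = 4800 kW

Q = 4πk·ΔT/(1/r₁ − 1/r₂) = 4π × 410 × 202.2 / (1/0.247 − 1/0.261) = 4.80×10^6 W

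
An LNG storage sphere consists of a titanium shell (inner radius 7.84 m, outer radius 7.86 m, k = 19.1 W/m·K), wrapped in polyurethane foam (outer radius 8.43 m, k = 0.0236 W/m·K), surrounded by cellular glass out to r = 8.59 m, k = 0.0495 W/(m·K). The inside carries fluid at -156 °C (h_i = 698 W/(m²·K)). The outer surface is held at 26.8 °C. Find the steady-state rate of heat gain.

Q = 5.61 kW

Treat each layer as a resistance in series:
  R_conv,in = 1/(4πr²h) = 1/(4π·7.84²·698) = 1.855×10^-6 K/W
  R_titanium = (1/7.84 − 1/7.86)/(4πk) = 3.246×10^-4/(4π·19.1) = 1.352×10^-6 K/W
  R_polyurethane foam = (1/7.86 − 1/8.43)/(4πk) = 0.008603/(4π·0.0236) = 0.02901 K/W
  R_cellular glass = (1/8.43 − 1/8.59)/(4πk) = 0.002210/(4π·0.0495) = 0.003552 K/W
ΣR = 1.855×10^-6 + 1.352×10^-6 + 0.02901 + 0.003552 = 0.03257 K/W
Q = ΔT/ΣR = (-156 °C − 26.8 °C)/0.03257 = -5610 W
(Negative Q ⇒ heat flows inward; heat gain = 5610 W.)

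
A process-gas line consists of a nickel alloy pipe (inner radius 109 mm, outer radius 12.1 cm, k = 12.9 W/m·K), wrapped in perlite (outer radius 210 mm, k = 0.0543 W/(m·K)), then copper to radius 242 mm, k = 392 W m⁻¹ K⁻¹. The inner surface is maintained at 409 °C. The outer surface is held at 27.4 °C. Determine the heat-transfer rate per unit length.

Q' = 236 W/m

Series thermal resistances, inner to outer:
  R'_nickel alloy = ln(0.121/0.109)/(2πk) = 0.1044/(2π·12.9) = 0.001289 m·K/W
  R'_perlite = ln(0.210/0.121)/(2πk) = 0.5513/(2π·0.0543) = 1.616 m·K/W
  R'_copper = ln(0.242/0.210)/(2πk) = 0.1418/(2π·392) = 5.758×10^-5 m·K/W
ΣR = 0.001289 + 1.616 + 5.758×10^-5 = 1.617 m·K/W
Q' = ΔT/ΣR = (409 °C − 27.4 °C)/1.617 = 236 W/m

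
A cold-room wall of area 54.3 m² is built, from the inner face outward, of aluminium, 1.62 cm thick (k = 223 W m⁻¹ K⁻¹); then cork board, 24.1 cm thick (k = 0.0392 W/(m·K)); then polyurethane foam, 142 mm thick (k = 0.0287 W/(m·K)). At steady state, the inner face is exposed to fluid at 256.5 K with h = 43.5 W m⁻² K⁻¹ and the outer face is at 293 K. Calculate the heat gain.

Q = 178 W

Series thermal resistances, inner to outer:
  R_conv,in = 1/(hA) = 1/(43.5·54.3) = 4.234×10^-4 K/W
  R_aluminium = L/(kA) = 0.0162/(223·54.3) = 1.338×10^-6 K/W
  R_cork board = L/(kA) = 0.241/(0.0392·54.3) = 0.1132 K/W
  R_polyurethane foam = L/(kA) = 0.142/(0.0287·54.3) = 0.09112 K/W
ΣR = 4.234×10^-4 + 1.338×10^-6 + 0.1132 + 0.09112 = 0.2047 K/W
Q = ΔT/ΣR = (256.5 K − 293 K)/0.2047 = -178 W
(Negative Q ⇒ heat flows inward; heat gain = 178 W.)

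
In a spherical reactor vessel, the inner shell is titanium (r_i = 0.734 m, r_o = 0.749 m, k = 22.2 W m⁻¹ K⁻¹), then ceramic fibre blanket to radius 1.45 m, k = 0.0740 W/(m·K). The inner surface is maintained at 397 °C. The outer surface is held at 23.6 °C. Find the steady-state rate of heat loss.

Treat each layer as a resistance in series:
  R_titanium = (1/0.734 − 1/0.749)/(4πk) = 0.02728/(4π·22.2) = 9.780×10^-5 K/W
  R_ceramic fibre blanket = (1/0.749 − 1/1.45)/(4πk) = 0.6455/(4π·0.0740) = 0.6941 K/W
ΣR = 9.780×10^-5 + 0.6941 = 0.6942 K/W
Q = ΔT/ΣR = (397 °C − 23.6 °C)/0.6942 = 538 W

Q = 538 W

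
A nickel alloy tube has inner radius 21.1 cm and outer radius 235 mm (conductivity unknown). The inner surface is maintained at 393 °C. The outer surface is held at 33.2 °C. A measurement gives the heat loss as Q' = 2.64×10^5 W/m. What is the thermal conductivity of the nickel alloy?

k = 12.6 W/m·K

ΣR = ΔT/Q' = |393 − 33.2|/2.64×10^5 = 0.001363 m·K/W
ln(r₂/r₁)/(2πk) = 0.001363 ⇒ k = 0.1077/(2π·0.001363) = 12.6 W/m·K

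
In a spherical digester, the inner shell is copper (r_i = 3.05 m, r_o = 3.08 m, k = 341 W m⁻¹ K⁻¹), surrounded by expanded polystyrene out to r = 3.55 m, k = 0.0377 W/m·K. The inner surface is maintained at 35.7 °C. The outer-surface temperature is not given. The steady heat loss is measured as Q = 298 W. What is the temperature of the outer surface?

Series resistances:
  R_copper = (1/3.05 − 1/3.08)/(4πk) = 0.003194/(4π·341) = 7.453×10^-7 K/W
  R_expanded polystyrene = (1/3.08 − 1/3.55)/(4πk) = 0.04299/(4π·0.0377) = 0.09073 K/W
ΣR = 0.09073 K/W
ΔT = Q·ΣR = 298 × 0.09073 = 27.04 K
Heat flows outward, so T_out = T_in − ΔT = 35.7 − 27.04 = 8.66 °C

T_out = 8.66 °C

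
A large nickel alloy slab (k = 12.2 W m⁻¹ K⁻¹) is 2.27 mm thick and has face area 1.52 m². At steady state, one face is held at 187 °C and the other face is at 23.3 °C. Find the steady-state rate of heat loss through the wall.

Q = kA·ΔT/L = 12.2 × 1.52 × |187 °C − 23.3 °C| / 0.00227 = 1.34×10^6 W

Q = 1.34×10^6 W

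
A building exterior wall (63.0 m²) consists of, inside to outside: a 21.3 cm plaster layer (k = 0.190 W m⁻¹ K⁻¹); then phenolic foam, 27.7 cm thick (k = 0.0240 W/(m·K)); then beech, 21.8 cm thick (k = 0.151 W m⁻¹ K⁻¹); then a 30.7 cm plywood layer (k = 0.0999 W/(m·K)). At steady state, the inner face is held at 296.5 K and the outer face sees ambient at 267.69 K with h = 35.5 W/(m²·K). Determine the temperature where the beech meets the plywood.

T = 272.88 K

Series thermal resistances, inner to outer:
  R_plaster = L/(kA) = 0.213/(0.190·63.0) = 0.01779 K/W
  R_phenolic foam = L/(kA) = 0.277/(0.0240·63.0) = 0.1832 K/W
  R_beech = L/(kA) = 0.218/(0.151·63.0) = 0.02292 K/W
  R_plywood = L/(kA) = 0.307/(0.0999·63.0) = 0.04878 K/W
  R_conv,out = 1/(hA) = 1/(35.5·63.0) = 4.471×10^-4 K/W
ΣR = 0.01779 + 0.1832 + 0.02292 + 0.04878 + 4.471×10^-4 = 0.2731 K/W
Q = ΔT/ΣR = (296.5 K − 267.69 K)/0.2731 = 105.5 W
From the inner boundary to the beech/plywood interface, ΣR_partial = 0.2239 K/W.
T_interface = T_in − Q·ΣR_partial = 296.5 K − (105.5)(0.2239) = 272.88 K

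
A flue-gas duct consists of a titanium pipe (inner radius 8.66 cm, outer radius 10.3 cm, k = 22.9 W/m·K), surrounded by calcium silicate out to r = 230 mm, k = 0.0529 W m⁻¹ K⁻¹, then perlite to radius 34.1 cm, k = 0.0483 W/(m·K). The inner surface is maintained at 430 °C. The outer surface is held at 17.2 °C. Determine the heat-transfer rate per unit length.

Treat each layer as a resistance in series:
  R'_titanium = ln(0.103/0.0866)/(2πk) = 0.1734/(2π·22.9) = 0.001205 m·K/W
  R'_calcium silicate = ln(0.230/0.103)/(2πk) = 0.8034/(2π·0.0529) = 2.417 m·K/W
  R'_perlite = ln(0.341/0.230)/(2πk) = 0.3938/(2π·0.0483) = 1.298 m·K/W
ΣR = 0.001205 + 2.417 + 1.298 = 3.716 m·K/W
Q' = ΔT/ΣR = (430 °C − 17.2 °C)/3.716 = 111 W/m

Q' = 111 W/m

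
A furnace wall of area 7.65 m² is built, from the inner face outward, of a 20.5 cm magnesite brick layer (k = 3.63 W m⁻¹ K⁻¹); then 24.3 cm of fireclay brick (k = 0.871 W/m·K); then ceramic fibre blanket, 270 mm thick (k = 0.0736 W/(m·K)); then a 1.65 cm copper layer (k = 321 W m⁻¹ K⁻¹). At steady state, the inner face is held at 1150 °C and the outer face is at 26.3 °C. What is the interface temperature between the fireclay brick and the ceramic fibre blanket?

Series thermal resistances, inner to outer:
  R_magnesite brick = L/(kA) = 0.205/(3.63·7.65) = 0.007382 K/W
  R_fireclay brick = L/(kA) = 0.243/(0.871·7.65) = 0.03647 K/W
  R_ceramic fibre blanket = L/(kA) = 0.270/(0.0736·7.65) = 0.4795 K/W
  R_copper = L/(kA) = 0.0165/(321·7.65) = 6.719×10^-6 K/W
ΣR = 0.007382 + 0.03647 + 0.4795 + 6.719×10^-6 = 0.5234 K/W
Q = ΔT/ΣR = (1150 °C − 26.3 °C)/0.5234 = 2147 W
From the inner boundary to the fireclay brick/ceramic fibre blanket interface, ΣR_partial = 0.04385 K/W.
T_interface = T_in − Q·ΣR_partial = 1150 °C − (2147)(0.04385) = 1056 °C

T = 1056 °C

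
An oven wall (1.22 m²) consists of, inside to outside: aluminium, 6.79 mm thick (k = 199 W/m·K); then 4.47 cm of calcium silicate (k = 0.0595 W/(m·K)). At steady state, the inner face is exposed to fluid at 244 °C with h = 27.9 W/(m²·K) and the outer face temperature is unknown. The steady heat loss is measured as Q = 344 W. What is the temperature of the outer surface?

Sum the resistances:
  R_conv,in = 1/(hA) = 1/(27.9·1.22) = 0.02938 K/W
  R_aluminium = L/(kA) = 0.00679/(199·1.22) = 2.797×10^-5 K/W
  R_calcium silicate = L/(kA) = 0.0447/(0.0595·1.22) = 0.6158 K/W
ΣR = 0.6452 K/W
ΔT = Q·ΣR = 344 × 0.6452 = 221.9 K
Heat flows outward, so T_out = T_in − ΔT = 244 − 221.9 = 22.1 °C

T_out = 22.1 °C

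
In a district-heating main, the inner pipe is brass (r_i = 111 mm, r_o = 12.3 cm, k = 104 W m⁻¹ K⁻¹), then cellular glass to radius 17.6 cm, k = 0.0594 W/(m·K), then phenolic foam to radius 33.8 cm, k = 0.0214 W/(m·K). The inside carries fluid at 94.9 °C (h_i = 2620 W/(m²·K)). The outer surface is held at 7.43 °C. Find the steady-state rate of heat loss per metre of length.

Q' = 15.0 W/m

Series thermal resistances, inner to outer:
  R'_conv,in = 1/(2πr h) = 1/(2π·0.111·2620) = 5.473×10^-4 m·K/W
  R'_brass = ln(0.123/0.111)/(2πk) = 0.1027/(2π·104) = 1.571×10^-4 m·K/W
  R'_cellular glass = ln(0.176/0.123)/(2πk) = 0.3583/(2π·0.0594) = 0.9600 m·K/W
  R'_phenolic foam = ln(0.338/0.176)/(2πk) = 0.6526/(2π·0.0214) = 4.853 m·K/W
ΣR = 5.473×10^-4 + 1.571×10^-4 + 0.9600 + 4.853 = 5.814 m·K/W
Q' = ΔT/ΣR = (94.9 °C − 7.43 °C)/5.814 = 15.0 W/m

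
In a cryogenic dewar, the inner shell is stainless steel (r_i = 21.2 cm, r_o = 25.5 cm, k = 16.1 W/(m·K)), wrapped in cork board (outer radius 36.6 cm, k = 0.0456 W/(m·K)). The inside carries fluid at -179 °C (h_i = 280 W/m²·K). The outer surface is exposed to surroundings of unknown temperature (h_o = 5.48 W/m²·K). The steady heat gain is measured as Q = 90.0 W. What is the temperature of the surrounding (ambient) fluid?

Sum the resistances:
  R_conv,in = 1/(4πr²h) = 1/(4π·0.212²·280) = 0.006324 K/W
  R_stainless steel = (1/0.212 − 1/0.255)/(4πk) = 0.7954/(4π·16.1) = 0.003931 K/W
  R_cork board = (1/0.255 − 1/0.366)/(4πk) = 1.189/(4π·0.0456) = 2.076 K/W
  R_conv,out = 1/(4πr²h) = 1/(4π·0.366²·5.48) = 0.1084 K/W
ΣR = 2.194 K/W
ΔT = Q·ΣR = 90.0 × 2.194 = 197.5 K
Heat flows inward, so T_out = T_in + ΔT = -179 + 197.5 = 18.5 °C

T_out = 18.5 °C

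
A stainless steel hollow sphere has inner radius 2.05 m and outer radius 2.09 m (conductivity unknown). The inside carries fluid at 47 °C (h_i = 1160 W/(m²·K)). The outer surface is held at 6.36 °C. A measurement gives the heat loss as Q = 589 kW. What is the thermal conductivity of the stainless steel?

k = 14.1 W/m·K

ΣR = ΔT/Q = |47 − 6.36|/5.89×10^5 = 6.900×10^-5 K/W
Known resistances:
  R_conv,in = 1/(4πr²h) = 1/(4π·2.05²·1160) = 1.632×10^-5 K/W
R_stainless steel = ΣR − ΣR_known = 6.900×10^-5 − 1.632×10^-5 = 5.268×10^-5 K/W
(1/r₁−1/r₂)/(4πk) = 5.268×10^-5 ⇒ k = 0.009336/(4π·5.268×10^-5) = 14.1 W/m·K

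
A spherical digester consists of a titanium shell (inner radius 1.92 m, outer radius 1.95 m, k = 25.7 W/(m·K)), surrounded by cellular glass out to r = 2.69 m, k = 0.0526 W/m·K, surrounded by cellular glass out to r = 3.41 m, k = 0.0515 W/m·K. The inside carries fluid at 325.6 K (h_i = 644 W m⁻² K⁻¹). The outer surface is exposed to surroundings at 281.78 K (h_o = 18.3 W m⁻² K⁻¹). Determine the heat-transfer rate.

Q = 131 W

Resistance network (inner→outer):
  R_conv,in = 1/(4πr²h) = 1/(4π·1.92²·644) = 3.352×10^-5 K/W
  R_titanium = (1/1.92 − 1/1.95)/(4πk) = 0.008013/(4π·25.7) = 2.481×10^-5 K/W
  R_cellular glass = (1/1.95 − 1/2.69)/(4πk) = 0.1411/(4π·0.0526) = 0.2134 K/W
  R_cellular glass = (1/2.69 − 1/3.41)/(4πk) = 0.07849/(4π·0.0515) = 0.1213 K/W
  R_conv,out = 1/(4πr²h) = 1/(4π·3.41²·18.3) = 3.740×10^-4 K/W
ΣR = 3.352×10^-5 + 2.481×10^-5 + 0.2134 + 0.1213 + 3.740×10^-4 = 0.3351 K/W
Q = ΔT/ΣR = (325.6 K − 281.78 K)/0.3351 = 131 W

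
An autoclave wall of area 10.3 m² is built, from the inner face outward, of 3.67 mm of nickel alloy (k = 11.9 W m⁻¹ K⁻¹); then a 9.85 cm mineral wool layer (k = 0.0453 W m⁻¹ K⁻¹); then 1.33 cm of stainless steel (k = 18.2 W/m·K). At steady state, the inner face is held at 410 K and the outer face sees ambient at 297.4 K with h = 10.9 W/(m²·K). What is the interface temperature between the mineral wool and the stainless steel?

Treat each layer as a resistance in series:
  R_nickel alloy = L/(kA) = 0.00367/(11.9·10.3) = 2.994×10^-5 K/W
  R_mineral wool = L/(kA) = 0.0985/(0.0453·10.3) = 0.2111 K/W
  R_stainless steel = L/(kA) = 0.0133/(18.2·10.3) = 7.095×10^-5 K/W
  R_conv,out = 1/(hA) = 1/(10.9·10.3) = 0.008907 K/W
ΣR = 2.994×10^-5 + 0.2111 + 7.095×10^-5 + 0.008907 = 0.2201 K/W
Q = ΔT/ΣR = (410 K − 297.4 K)/0.2201 = 511.6 W
From the inner boundary to the mineral wool/stainless steel interface, ΣR_partial = 0.2111 K/W.
T_interface = T_in − Q·ΣR_partial = 410 K − (511.6)(0.2111) = 302.0 K

T = 302.0 K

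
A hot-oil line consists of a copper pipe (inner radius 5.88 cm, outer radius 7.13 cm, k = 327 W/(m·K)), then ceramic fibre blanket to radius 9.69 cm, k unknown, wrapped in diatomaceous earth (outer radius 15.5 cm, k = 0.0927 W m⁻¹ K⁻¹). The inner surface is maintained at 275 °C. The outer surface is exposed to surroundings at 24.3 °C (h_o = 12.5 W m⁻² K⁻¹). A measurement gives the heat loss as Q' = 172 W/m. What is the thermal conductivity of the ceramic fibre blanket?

ΣR = ΔT/Q' = |275 − 24.3|/172 = 1.458 m·K/W
Known resistances:
  R'_copper = ln(0.0713/0.0588)/(2πk) = 0.1928/(2π·327) = 9.382×10^-5 m·K/W
  R'_diatomaceous earth = ln(0.155/0.0969)/(2πk) = 0.4697/(2π·0.0927) = 0.8065 m·K/W
  R'_conv,out = 1/(2πr h) = 1/(2π·0.155·12.5) = 0.08214 m·K/W
R_ceramic fibre blanket = ΣR − ΣR_known = 1.458 − 0.8887 = 0.5693 m·K/W
ln(r₂/r₁)/(2πk) = 0.5693 ⇒ k = 0.3068/(2π·0.5693) = 0.0858 W/m·K

k = 0.0858 W/m·K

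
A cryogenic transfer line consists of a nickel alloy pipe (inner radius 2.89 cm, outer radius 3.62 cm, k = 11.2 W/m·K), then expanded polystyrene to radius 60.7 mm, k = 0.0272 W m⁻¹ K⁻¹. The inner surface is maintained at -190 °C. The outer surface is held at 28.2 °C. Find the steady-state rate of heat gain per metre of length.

Series thermal resistances, inner to outer:
  R'_nickel alloy = ln(0.0362/0.0289)/(2πk) = 0.2252/(2π·11.2) = 0.003200 m·K/W
  R'_expanded polystyrene = ln(0.0607/0.0362)/(2πk) = 0.5169/(2π·0.0272) = 3.024 m·K/W
ΣR = 0.003200 + 3.024 = 3.027 m·K/W
Q' = ΔT/ΣR = (-190 °C − 28.2 °C)/3.027 = -72.1 W/m
(Negative Q' ⇒ heat flows inward; heat gain = 72.1 W/m.)

Q' = 72.1 W/m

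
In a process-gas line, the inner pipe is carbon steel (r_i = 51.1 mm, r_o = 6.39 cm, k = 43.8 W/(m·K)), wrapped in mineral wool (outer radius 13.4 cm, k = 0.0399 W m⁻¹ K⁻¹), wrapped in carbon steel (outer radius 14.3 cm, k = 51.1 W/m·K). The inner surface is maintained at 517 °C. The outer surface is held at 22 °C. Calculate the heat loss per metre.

Q' = 168 W/m

Series thermal resistances, inner to outer:
  R'_carbon steel = ln(0.0639/0.0511)/(2πk) = 0.2235/(2π·43.8) = 8.123×10^-4 m·K/W
  R'_mineral wool = ln(0.134/0.0639)/(2πk) = 0.7405/(2π·0.0399) = 2.954 m·K/W
  R'_carbon steel = ln(0.143/0.134)/(2πk) = 0.06500/(2π·51.1) = 2.025×10^-4 m·K/W
ΣR = 8.123×10^-4 + 2.954 + 2.025×10^-4 = 2.955 m·K/W
Q' = ΔT/ΣR = (517 °C − 22 °C)/2.955 = 168 W/m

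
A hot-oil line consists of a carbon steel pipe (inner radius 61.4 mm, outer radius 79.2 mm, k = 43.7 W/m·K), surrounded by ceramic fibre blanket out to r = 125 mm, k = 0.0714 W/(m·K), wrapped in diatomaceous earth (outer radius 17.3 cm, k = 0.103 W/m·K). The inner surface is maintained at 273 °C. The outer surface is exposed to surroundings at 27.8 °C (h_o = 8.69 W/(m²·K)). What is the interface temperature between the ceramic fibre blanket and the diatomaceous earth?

T = 119 °C

Treat each layer as a resistance in series:
  R'_carbon steel = ln(0.0792/0.0614)/(2πk) = 0.2546/(2π·43.7) = 9.271×10^-4 m·K/W
  R'_ceramic fibre blanket = ln(0.125/0.0792)/(2πk) = 0.4563/(2π·0.0714) = 1.017 m·K/W
  R'_diatomaceous earth = ln(0.173/0.125)/(2πk) = 0.3250/(2π·0.103) = 0.5022 m·K/W
  R'_conv,out = 1/(2πr h) = 1/(2π·0.173·8.69) = 0.1059 m·K/W
ΣR = 9.271×10^-4 + 1.017 + 0.5022 + 0.1059 = 1.626 m·K/W
Q' = ΔT/ΣR = (273 °C − 27.8 °C)/1.626 = 150.8 W/m
From the inner boundary to the ceramic fibre blanket/diatomaceous earth interface, ΣR_partial = 1.018 m·K/W.
T_interface = T_in − Q'·ΣR_partial = 273 °C − (150.8)(1.018) = 119 °C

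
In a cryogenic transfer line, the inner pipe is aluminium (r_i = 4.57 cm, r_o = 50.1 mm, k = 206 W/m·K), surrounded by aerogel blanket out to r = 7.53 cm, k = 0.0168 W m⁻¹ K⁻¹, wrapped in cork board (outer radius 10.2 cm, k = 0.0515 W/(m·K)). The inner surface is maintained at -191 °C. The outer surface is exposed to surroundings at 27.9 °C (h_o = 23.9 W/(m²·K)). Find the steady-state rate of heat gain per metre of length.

Q' = 45.0 W/m

Treat each layer as a resistance in series:
  R'_aluminium = ln(0.0501/0.0457)/(2πk) = 0.09192/(2π·206) = 7.102×10^-5 m·K/W
  R'_aerogel blanket = ln(0.0753/0.0501)/(2πk) = 0.4075/(2π·0.0168) = 3.860 m·K/W
  R'_cork board = ln(0.102/0.0753)/(2πk) = 0.3035/(2π·0.0515) = 0.9379 m·K/W
  R'_conv,out = 1/(2πr h) = 1/(2π·0.102·23.9) = 0.06529 m·K/W
ΣR = 7.102×10^-5 + 3.860 + 0.9379 + 0.06529 = 4.863 m·K/W
Q' = ΔT/ΣR = (-191 °C − 27.9 °C)/4.863 = -45.0 W/m
(Negative Q' ⇒ heat flows inward; heat gain = 45.0 W/m.)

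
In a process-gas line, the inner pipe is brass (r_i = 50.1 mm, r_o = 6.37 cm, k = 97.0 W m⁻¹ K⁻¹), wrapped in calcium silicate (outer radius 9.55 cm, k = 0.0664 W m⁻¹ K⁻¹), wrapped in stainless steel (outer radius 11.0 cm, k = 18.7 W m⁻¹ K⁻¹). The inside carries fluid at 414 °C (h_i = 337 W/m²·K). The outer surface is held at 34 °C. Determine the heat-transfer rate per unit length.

Q' = 387 W/m

Series thermal resistances, inner to outer:
  R'_conv,in = 1/(2πr h) = 1/(2π·0.0501·337) = 0.009427 m·K/W
  R'_brass = ln(0.0637/0.0501)/(2πk) = 0.2402/(2π·97.0) = 3.941×10^-4 m·K/W
  R'_calcium silicate = ln(0.0955/0.0637)/(2πk) = 0.4049/(2π·0.0664) = 0.9706 m·K/W
  R'_stainless steel = ln(0.110/0.0955)/(2πk) = 0.1414/(2π·18.7) = 0.001203 m·K/W
ΣR = 0.009427 + 3.941×10^-4 + 0.9706 + 0.001203 = 0.9816 m·K/W
Q' = ΔT/ΣR = (414 °C − 34 °C)/0.9816 = 387 W/m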